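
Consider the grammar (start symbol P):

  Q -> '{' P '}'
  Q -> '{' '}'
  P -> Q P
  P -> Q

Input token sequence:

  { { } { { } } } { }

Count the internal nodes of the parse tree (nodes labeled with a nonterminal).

10

[P [Q { [P [Q { }] [P [Q { [P [Q { }]] }]]] }] [P [Q { }]]]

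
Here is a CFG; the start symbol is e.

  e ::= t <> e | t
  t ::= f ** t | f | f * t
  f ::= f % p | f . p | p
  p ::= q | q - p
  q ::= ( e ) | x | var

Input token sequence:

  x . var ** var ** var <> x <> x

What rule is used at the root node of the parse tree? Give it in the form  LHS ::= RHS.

e ::= t <> e

[e [t [f [f [p [q x]]] . [p [q var]]] ** [t [f [p [q var]]] ** [t [f [p [q var]]]]]] <> [e [t [f [p [q x]]]] <> [e [t [f [p [q x]]]]]]]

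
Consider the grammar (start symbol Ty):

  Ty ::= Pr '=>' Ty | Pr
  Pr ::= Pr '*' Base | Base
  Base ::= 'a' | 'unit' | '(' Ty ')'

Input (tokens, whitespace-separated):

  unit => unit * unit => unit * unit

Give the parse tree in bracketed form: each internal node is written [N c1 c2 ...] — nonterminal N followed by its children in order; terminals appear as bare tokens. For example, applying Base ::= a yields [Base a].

[Ty [Pr [Base unit]] => [Ty [Pr [Pr [Base unit]] * [Base unit]] => [Ty [Pr [Pr [Base unit]] * [Base unit]]]]]

Ty
Pr => Ty
Base => Ty
unit => Ty
unit => Pr => Ty
unit => Pr * Base => Ty
unit => Base * Base => Ty
unit => unit * Base => Ty
unit => unit * unit => Ty
unit => unit * unit => Pr
unit => unit * unit => Pr * Base
unit => unit * unit => Base * Base
unit => unit * unit => unit * Base
unit => unit * unit => unit * unit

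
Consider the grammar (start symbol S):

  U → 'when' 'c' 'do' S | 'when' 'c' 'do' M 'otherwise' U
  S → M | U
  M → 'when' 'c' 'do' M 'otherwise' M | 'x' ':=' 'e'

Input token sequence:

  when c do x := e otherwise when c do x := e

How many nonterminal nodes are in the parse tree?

6

[S [U when c do [M x := e] otherwise [U when c do [S [M x := e]]]]]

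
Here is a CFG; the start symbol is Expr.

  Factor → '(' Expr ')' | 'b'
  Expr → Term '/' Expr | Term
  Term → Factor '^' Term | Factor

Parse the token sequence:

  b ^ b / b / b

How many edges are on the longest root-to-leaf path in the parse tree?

[Expr [Term [Factor b] ^ [Term [Factor b]]] / [Expr [Term [Factor b]] / [Expr [Term [Factor b]]]]]

5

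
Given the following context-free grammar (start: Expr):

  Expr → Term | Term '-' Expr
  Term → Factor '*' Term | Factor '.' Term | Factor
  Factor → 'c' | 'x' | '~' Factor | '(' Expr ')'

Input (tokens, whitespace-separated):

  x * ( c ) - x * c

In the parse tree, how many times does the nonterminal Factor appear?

5

[Expr [Term [Factor x] * [Term [Factor ( [Expr [Term [Factor c]]] )]]] - [Expr [Term [Factor x] * [Term [Factor c]]]]]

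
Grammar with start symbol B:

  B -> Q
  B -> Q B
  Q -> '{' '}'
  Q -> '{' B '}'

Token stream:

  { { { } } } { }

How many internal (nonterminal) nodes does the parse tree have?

8

[B [Q { [B [Q { [B [Q { }]] }]] }] [B [Q { }]]]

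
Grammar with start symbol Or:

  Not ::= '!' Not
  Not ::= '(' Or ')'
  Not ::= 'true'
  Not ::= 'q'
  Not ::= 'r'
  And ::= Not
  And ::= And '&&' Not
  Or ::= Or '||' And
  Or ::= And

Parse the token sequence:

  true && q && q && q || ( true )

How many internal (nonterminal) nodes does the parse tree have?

[Or [Or [And [And [And [And [Not true]] && [Not q]] && [Not q]] && [Not q]]] || [And [Not ( [Or [And [Not true]]] )]]]

15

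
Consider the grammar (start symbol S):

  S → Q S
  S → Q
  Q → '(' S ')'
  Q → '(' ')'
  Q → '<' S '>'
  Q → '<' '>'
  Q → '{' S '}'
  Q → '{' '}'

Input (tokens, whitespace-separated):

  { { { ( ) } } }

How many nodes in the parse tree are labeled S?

4

[S [Q { [S [Q { [S [Q { [S [Q ( )]] }]] }]] }]]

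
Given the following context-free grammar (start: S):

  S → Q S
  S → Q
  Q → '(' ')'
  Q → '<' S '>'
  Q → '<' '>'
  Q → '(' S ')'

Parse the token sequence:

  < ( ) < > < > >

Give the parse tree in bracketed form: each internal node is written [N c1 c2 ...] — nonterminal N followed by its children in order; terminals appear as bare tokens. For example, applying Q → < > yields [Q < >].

S
Q
< S >
< Q S >
< ( ) S >
< ( ) Q S >
< ( ) < > S >
< ( ) < > Q >
< ( ) < > < > >

[S [Q < [S [Q ( )] [S [Q < >] [S [Q < >]]]] >]]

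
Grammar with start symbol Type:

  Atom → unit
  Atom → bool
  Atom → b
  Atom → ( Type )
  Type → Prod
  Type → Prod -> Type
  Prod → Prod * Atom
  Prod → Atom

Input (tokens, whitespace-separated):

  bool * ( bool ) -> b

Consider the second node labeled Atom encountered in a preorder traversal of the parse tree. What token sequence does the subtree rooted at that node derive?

( bool )

[Type [Prod [Prod [Atom bool]] * [Atom ( [Type [Prod [Atom bool]]] )]] -> [Type [Prod [Atom b]]]]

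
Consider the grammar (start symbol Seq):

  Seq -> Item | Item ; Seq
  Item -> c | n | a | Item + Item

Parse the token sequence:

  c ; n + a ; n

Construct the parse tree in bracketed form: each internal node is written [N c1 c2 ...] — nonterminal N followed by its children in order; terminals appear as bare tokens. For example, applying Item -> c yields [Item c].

[Seq [Item c] ; [Seq [Item [Item n] + [Item a]] ; [Seq [Item n]]]]

Seq
Item ; Seq
c ; Seq
c ; Item ; Seq
c ; Item + Item ; Seq
c ; n + Item ; Seq
c ; n + a ; Seq
c ; n + a ; Item
c ; n + a ; n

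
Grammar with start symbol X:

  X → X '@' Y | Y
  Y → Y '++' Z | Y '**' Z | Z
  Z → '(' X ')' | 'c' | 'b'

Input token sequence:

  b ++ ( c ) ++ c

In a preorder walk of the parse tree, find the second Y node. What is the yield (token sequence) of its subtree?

b ++ ( c )

[X [Y [Y [Y [Z b]] ++ [Z ( [X [Y [Z c]]] )]] ++ [Z c]]]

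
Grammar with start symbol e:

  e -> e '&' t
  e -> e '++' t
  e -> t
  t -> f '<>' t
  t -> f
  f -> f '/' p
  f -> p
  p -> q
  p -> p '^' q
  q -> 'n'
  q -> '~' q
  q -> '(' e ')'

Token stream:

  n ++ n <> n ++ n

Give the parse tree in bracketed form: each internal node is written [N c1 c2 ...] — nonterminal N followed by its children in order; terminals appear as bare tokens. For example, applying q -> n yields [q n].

e
e ++ t
e ++ t ++ t
t ++ t ++ t
f ++ t ++ t
p ++ t ++ t
q ++ t ++ t
n ++ t ++ t
n ++ f <> t ++ t
n ++ p <> t ++ t
n ++ q <> t ++ t
n ++ n <> t ++ t
n ++ n <> f ++ t
n ++ n <> p ++ t
n ++ n <> q ++ t
n ++ n <> n ++ t
n ++ n <> n ++ f
n ++ n <> n ++ p
n ++ n <> n ++ q
n ++ n <> n ++ n

[e [e [e [t [f [p [q n]]]]] ++ [t [f [p [q n]]] <> [t [f [p [q n]]]]]] ++ [t [f [p [q n]]]]]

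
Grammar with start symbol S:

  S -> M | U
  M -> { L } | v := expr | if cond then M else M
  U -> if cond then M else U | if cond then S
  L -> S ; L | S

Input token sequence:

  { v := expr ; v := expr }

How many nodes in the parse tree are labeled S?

3

[S [M { [L [S [M v := expr]] ; [L [S [M v := expr]]]] }]]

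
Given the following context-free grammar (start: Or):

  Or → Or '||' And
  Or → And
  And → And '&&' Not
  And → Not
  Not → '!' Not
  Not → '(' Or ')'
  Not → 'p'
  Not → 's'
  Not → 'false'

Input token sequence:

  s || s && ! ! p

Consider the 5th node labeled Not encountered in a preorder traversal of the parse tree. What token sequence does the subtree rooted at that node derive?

p

[Or [Or [And [Not s]]] || [And [And [Not s]] && [Not ! [Not ! [Not p]]]]]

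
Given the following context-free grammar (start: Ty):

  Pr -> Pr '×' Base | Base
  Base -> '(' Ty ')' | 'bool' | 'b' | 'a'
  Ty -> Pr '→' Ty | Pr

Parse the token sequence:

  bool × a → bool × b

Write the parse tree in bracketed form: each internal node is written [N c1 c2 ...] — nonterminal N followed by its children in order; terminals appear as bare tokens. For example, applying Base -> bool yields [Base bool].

Ty
Pr → Ty
Pr × Base → Ty
Base × Base → Ty
bool × Base → Ty
bool × a → Ty
bool × a → Pr
bool × a → Pr × Base
bool × a → Base × Base
bool × a → bool × Base
bool × a → bool × b

[Ty [Pr [Pr [Base bool]] × [Base a]] → [Ty [Pr [Pr [Base bool]] × [Base b]]]]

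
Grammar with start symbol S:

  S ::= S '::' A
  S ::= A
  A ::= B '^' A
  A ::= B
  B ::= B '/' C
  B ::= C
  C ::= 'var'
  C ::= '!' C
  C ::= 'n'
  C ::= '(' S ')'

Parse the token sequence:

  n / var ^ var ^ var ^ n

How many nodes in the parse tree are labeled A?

[S [A [B [B [C n]] / [C var]] ^ [A [B [C var]] ^ [A [B [C var]] ^ [A [B [C n]]]]]]]

4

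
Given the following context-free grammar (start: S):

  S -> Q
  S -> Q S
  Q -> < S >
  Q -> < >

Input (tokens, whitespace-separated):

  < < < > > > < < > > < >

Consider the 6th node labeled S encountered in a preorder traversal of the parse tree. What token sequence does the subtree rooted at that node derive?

< >

[S [Q < [S [Q < [S [Q < >]] >]] >] [S [Q < [S [Q < >]] >] [S [Q < >]]]]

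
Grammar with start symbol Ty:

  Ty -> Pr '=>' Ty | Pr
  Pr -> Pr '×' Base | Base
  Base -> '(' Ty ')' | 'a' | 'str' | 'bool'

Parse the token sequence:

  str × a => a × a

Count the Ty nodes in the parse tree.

[Ty [Pr [Pr [Base str]] × [Base a]] => [Ty [Pr [Pr [Base a]] × [Base a]]]]

2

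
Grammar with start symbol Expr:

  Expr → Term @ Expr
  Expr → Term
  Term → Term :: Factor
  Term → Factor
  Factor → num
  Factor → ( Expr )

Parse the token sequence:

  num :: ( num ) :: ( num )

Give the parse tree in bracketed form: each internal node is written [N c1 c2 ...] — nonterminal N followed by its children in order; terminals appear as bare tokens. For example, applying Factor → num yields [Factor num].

[Expr [Term [Term [Term [Factor num]] :: [Factor ( [Expr [Term [Factor num]]] )]] :: [Factor ( [Expr [Term [Factor num]]] )]]]

Expr
Term
Term :: Factor
Term :: Factor :: Factor
Factor :: Factor :: Factor
num :: Factor :: Factor
num :: ( Expr ) :: Factor
num :: ( Term ) :: Factor
num :: ( Factor ) :: Factor
num :: ( num ) :: Factor
num :: ( num ) :: ( Expr )
num :: ( num ) :: ( Term )
num :: ( num ) :: ( Factor )
num :: ( num ) :: ( num )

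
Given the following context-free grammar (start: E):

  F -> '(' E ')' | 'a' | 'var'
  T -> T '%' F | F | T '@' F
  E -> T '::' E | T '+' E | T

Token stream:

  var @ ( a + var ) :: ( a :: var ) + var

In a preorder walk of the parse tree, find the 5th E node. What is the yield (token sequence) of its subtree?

a :: var

[E [T [T [F var]] @ [F ( [E [T [F a]] + [E [T [F var]]]] )]] :: [E [T [F ( [E [T [F a]] :: [E [T [F var]]]] )]] + [E [T [F var]]]]]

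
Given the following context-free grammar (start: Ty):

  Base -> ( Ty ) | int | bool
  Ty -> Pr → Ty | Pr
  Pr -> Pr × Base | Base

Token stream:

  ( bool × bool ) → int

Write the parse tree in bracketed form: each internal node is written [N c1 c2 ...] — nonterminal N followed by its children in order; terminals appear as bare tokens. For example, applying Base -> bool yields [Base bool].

[Ty [Pr [Base ( [Ty [Pr [Pr [Base bool]] × [Base bool]]] )]] → [Ty [Pr [Base int]]]]

Ty
Pr → Ty
Base → Ty
( Ty ) → Ty
( Pr ) → Ty
( Pr × Base ) → Ty
( Base × Base ) → Ty
( bool × Base ) → Ty
( bool × bool ) → Ty
( bool × bool ) → Pr
( bool × bool ) → Base
( bool × bool ) → int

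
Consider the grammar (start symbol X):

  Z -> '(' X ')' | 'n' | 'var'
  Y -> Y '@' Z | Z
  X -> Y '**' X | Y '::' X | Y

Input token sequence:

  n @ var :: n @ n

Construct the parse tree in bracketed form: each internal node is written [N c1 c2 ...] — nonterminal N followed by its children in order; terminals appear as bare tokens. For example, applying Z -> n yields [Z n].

X
Y :: X
Y @ Z :: X
Z @ Z :: X
n @ Z :: X
n @ var :: X
n @ var :: Y
n @ var :: Y @ Z
n @ var :: Z @ Z
n @ var :: n @ Z
n @ var :: n @ n

[X [Y [Y [Z n]] @ [Z var]] :: [X [Y [Y [Z n]] @ [Z n]]]]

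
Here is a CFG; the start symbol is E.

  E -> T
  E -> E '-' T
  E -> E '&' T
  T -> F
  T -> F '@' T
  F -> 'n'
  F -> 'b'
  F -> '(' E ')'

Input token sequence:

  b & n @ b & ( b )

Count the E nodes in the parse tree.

4

[E [E [E [T [F b]]] & [T [F n] @ [T [F b]]]] & [T [F ( [E [T [F b]]] )]]]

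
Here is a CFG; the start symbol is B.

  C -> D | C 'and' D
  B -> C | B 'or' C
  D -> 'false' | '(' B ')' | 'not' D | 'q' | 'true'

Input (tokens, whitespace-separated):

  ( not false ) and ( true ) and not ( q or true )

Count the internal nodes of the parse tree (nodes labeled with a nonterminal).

[B [C [C [C [D ( [B [C [D not [D false]]]] )]] and [D ( [B [C [D true]]] )]] and [D not [D ( [B [B [C [D q]]] or [C [D true]]] )]]]]

21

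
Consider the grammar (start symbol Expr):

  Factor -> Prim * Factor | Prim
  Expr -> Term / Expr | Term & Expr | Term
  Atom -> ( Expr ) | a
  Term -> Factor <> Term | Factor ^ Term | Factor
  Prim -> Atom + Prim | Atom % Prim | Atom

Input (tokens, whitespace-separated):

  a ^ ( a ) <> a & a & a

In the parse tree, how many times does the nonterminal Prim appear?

[Expr [Term [Factor [Prim [Atom a]]] ^ [Term [Factor [Prim [Atom ( [Expr [Term [Factor [Prim [Atom a]]]]] )]]] <> [Term [Factor [Prim [Atom a]]]]]] & [Expr [Term [Factor [Prim [Atom a]]]] & [Expr [Term [Factor [Prim [Atom a]]]]]]]

6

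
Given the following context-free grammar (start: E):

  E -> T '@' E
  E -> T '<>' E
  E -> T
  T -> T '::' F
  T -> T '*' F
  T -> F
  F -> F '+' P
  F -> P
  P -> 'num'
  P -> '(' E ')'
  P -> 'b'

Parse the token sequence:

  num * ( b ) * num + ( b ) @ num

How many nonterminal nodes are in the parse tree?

24

[E [T [T [T [F [P num]]] * [F [P ( [E [T [F [P b]]]] )]]] * [F [F [P num]] + [P ( [E [T [F [P b]]]] )]]] @ [E [T [F [P num]]]]]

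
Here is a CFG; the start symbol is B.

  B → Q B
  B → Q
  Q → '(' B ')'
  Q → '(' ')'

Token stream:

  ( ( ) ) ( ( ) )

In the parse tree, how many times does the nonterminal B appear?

4

[B [Q ( [B [Q ( )]] )] [B [Q ( [B [Q ( )]] )]]]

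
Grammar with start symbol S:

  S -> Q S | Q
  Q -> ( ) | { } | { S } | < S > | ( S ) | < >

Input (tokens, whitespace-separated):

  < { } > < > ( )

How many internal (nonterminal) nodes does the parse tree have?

[S [Q < [S [Q { }]] >] [S [Q < >] [S [Q ( )]]]]

8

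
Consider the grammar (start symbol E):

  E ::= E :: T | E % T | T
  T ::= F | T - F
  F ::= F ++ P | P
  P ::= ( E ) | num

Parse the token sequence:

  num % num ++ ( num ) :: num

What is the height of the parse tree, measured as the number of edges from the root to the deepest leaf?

[E [E [E [T [F [P num]]]] % [T [F [F [P num]] ++ [P ( [E [T [F [P num]]]] )]]]] :: [T [F [P num]]]]

9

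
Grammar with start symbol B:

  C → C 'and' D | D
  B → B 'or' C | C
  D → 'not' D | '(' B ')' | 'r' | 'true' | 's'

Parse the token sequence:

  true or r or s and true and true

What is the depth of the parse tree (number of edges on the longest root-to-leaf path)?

5

[B [B [B [C [D true]]] or [C [D r]]] or [C [C [C [D s]] and [D true]] and [D true]]]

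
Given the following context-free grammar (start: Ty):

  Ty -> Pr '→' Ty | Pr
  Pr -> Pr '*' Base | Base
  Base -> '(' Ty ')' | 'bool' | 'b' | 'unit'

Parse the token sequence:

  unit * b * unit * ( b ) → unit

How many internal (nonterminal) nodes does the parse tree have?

[Ty [Pr [Pr [Pr [Pr [Base unit]] * [Base b]] * [Base unit]] * [Base ( [Ty [Pr [Base b]]] )]] → [Ty [Pr [Base unit]]]]

15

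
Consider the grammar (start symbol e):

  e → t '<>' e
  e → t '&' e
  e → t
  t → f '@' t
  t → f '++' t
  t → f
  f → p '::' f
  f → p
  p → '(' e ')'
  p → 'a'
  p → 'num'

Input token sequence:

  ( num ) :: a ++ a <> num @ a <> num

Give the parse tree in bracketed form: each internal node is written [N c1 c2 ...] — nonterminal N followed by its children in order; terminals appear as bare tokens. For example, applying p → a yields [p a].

[e [t [f [p ( [e [t [f [p num]]]] )] :: [f [p a]]] ++ [t [f [p a]]]] <> [e [t [f [p num]] @ [t [f [p a]]]] <> [e [t [f [p num]]]]]]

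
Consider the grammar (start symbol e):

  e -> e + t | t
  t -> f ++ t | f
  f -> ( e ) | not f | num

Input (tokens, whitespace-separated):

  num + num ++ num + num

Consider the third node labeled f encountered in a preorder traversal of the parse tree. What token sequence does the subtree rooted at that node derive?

[e [e [e [t [f num]]] + [t [f num] ++ [t [f num]]]] + [t [f num]]]

num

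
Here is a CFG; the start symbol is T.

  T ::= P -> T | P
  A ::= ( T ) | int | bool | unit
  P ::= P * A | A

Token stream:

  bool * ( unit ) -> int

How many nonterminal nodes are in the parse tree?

[T [P [P [A bool]] * [A ( [T [P [A unit]]] )]] -> [T [P [A int]]]]

11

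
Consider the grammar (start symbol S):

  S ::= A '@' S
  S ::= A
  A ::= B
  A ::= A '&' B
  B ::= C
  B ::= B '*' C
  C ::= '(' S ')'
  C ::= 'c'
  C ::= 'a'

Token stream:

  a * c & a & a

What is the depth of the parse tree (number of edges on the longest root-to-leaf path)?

[S [A [A [A [B [B [C a]] * [C c]]] & [B [C a]]] & [B [C a]]]]

7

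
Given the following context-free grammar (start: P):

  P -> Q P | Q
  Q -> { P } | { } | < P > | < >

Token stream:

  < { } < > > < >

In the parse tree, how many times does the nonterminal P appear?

[P [Q < [P [Q { }] [P [Q < >]]] >] [P [Q < >]]]

4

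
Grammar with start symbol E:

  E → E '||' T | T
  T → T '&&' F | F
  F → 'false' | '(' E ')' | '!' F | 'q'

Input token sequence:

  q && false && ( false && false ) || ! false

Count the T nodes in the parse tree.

6

[E [E [T [T [T [F q]] && [F false]] && [F ( [E [T [T [F false]] && [F false]]] )]]] || [T [F ! [F false]]]]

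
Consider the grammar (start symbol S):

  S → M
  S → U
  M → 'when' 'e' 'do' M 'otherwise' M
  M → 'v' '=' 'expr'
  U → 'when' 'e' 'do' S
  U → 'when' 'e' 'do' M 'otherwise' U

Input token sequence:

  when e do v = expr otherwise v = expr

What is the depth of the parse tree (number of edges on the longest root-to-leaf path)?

[S [M when e do [M v = expr] otherwise [M v = expr]]]

3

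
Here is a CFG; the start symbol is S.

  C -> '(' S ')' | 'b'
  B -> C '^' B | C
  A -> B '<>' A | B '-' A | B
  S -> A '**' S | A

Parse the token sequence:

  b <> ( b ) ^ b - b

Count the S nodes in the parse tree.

[S [A [B [C b]] <> [A [B [C ( [S [A [B [C b]]]] )] ^ [B [C b]]] - [A [B [C b]]]]]]

2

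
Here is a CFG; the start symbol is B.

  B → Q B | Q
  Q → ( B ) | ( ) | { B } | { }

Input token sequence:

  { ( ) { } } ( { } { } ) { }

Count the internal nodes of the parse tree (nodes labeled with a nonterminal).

[B [Q { [B [Q ( )] [B [Q { }]]] }] [B [Q ( [B [Q { }] [B [Q { }]]] )] [B [Q { }]]]]

14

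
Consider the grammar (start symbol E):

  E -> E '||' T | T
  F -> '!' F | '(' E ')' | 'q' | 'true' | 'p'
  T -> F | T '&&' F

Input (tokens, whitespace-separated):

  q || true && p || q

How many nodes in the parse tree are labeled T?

4

[E [E [E [T [F q]]] || [T [T [F true]] && [F p]]] || [T [F q]]]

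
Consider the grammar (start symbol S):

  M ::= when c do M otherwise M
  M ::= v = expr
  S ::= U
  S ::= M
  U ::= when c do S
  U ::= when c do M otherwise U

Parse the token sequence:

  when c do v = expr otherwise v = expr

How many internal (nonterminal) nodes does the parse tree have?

[S [M when c do [M v = expr] otherwise [M v = expr]]]

4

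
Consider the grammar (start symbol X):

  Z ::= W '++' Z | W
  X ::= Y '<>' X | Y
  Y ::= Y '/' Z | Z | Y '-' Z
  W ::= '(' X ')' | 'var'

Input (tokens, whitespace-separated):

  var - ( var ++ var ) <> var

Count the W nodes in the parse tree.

5

[X [Y [Y [Z [W var]]] - [Z [W ( [X [Y [Z [W var] ++ [Z [W var]]]]] )]]] <> [X [Y [Z [W var]]]]]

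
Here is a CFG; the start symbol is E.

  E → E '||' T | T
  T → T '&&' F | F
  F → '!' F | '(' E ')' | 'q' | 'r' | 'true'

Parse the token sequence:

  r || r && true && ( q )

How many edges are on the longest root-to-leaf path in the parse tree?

6

[E [E [T [F r]]] || [T [T [T [F r]] && [F true]] && [F ( [E [T [F q]]] )]]]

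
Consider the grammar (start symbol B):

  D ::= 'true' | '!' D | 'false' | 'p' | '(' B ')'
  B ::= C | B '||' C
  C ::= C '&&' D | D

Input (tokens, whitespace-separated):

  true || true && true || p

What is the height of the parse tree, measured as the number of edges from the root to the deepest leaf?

5

[B [B [B [C [D true]]] || [C [C [D true]] && [D true]]] || [C [D p]]]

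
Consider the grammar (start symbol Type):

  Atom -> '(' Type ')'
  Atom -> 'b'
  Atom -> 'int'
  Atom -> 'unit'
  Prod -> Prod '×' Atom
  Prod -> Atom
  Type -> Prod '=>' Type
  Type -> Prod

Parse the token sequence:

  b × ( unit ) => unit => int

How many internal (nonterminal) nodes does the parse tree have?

14

[Type [Prod [Prod [Atom b]] × [Atom ( [Type [Prod [Atom unit]]] )]] => [Type [Prod [Atom unit]] => [Type [Prod [Atom int]]]]]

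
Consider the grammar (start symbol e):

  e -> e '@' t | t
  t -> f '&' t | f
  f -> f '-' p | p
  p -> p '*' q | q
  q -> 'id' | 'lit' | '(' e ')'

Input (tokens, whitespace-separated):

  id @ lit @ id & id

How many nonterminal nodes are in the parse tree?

19

[e [e [e [t [f [p [q id]]]]] @ [t [f [p [q lit]]]]] @ [t [f [p [q id]]] & [t [f [p [q id]]]]]]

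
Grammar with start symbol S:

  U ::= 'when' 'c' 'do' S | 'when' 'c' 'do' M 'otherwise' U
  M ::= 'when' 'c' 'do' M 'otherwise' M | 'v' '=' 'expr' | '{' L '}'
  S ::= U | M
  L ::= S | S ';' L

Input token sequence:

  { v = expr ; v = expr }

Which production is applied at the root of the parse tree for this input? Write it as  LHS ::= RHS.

S ::= M

[S [M { [L [S [M v = expr]] ; [L [S [M v = expr]]]] }]]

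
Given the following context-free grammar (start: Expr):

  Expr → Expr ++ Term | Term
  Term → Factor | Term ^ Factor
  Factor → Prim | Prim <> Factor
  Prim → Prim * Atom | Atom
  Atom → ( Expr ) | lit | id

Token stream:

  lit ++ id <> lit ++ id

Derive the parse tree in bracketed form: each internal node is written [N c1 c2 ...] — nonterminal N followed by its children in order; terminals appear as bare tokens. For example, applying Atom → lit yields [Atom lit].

Expr
Expr ++ Term
Expr ++ Term ++ Term
Term ++ Term ++ Term
Factor ++ Term ++ Term
Prim ++ Term ++ Term
Atom ++ Term ++ Term
lit ++ Term ++ Term
lit ++ Factor ++ Term
lit ++ Prim <> Factor ++ Term
lit ++ Atom <> Factor ++ Term
lit ++ id <> Factor ++ Term
lit ++ id <> Prim ++ Term
lit ++ id <> Atom ++ Term
lit ++ id <> lit ++ Term
lit ++ id <> lit ++ Factor
lit ++ id <> lit ++ Prim
lit ++ id <> lit ++ Atom
lit ++ id <> lit ++ id

[Expr [Expr [Expr [Term [Factor [Prim [Atom lit]]]]] ++ [Term [Factor [Prim [Atom id]] <> [Factor [Prim [Atom lit]]]]]] ++ [Term [Factor [Prim [Atom id]]]]]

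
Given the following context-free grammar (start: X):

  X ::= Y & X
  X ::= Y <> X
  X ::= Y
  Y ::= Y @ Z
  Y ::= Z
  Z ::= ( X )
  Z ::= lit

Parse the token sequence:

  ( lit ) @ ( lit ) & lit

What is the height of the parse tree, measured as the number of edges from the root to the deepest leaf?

7

[X [Y [Y [Z ( [X [Y [Z lit]]] )]] @ [Z ( [X [Y [Z lit]]] )]] & [X [Y [Z lit]]]]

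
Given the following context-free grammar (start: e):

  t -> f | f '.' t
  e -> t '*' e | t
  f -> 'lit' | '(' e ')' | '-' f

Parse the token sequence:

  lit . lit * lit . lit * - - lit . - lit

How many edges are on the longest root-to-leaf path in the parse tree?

7

[e [t [f lit] . [t [f lit]]] * [e [t [f lit] . [t [f lit]]] * [e [t [f - [f - [f lit]]] . [t [f - [f lit]]]]]]]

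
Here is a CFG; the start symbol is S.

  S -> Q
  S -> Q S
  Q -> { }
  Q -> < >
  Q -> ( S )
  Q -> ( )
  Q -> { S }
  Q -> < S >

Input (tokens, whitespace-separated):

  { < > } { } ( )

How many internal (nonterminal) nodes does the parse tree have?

8

[S [Q { [S [Q < >]] }] [S [Q { }] [S [Q ( )]]]]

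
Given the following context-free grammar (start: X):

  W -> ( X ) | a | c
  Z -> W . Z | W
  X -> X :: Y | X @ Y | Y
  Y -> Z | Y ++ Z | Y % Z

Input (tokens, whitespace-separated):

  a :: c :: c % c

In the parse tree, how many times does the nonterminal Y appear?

[X [X [X [Y [Z [W a]]]] :: [Y [Z [W c]]]] :: [Y [Y [Z [W c]]] % [Z [W c]]]]

4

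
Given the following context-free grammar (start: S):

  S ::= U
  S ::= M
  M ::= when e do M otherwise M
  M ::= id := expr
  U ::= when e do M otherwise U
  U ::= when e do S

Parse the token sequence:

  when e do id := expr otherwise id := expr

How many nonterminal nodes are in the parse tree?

[S [M when e do [M id := expr] otherwise [M id := expr]]]

4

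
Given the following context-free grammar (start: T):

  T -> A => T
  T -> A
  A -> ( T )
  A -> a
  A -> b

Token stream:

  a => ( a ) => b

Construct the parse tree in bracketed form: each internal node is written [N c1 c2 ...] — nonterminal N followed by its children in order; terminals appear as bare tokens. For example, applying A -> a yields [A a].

T
A => T
a => T
a => A => T
a => ( T ) => T
a => ( A ) => T
a => ( a ) => T
a => ( a ) => A
a => ( a ) => b

[T [A a] => [T [A ( [T [A a]] )] => [T [A b]]]]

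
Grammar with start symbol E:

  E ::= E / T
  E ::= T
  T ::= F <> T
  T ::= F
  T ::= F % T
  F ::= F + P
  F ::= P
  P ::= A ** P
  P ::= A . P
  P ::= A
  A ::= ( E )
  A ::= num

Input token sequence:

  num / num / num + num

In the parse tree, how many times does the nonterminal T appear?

[E [E [E [T [F [P [A num]]]]] / [T [F [P [A num]]]]] / [T [F [F [P [A num]]] + [P [A num]]]]]

3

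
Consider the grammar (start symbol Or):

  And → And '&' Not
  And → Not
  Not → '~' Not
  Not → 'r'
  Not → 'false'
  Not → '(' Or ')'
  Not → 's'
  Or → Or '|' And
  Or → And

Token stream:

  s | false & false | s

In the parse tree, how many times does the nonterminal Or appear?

[Or [Or [Or [And [Not s]]] | [And [And [Not false]] & [Not false]]] | [And [Not s]]]

3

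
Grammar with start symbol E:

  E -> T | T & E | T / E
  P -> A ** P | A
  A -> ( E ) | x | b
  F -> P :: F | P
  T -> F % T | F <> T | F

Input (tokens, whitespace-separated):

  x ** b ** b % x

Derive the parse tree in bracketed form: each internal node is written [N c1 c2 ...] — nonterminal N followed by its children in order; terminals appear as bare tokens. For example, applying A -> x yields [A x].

[E [T [F [P [A x] ** [P [A b] ** [P [A b]]]]] % [T [F [P [A x]]]]]]

E
T
F % T
P % T
A ** P % T
x ** P % T
x ** A ** P % T
x ** b ** P % T
x ** b ** A % T
x ** b ** b % T
x ** b ** b % F
x ** b ** b % P
x ** b ** b % A
x ** b ** b % x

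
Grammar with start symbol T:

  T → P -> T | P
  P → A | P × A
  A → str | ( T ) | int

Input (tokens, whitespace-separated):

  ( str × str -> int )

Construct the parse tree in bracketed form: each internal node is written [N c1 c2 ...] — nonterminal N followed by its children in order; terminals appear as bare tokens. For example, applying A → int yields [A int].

[T [P [A ( [T [P [P [A str]] × [A str]] -> [T [P [A int]]]] )]]]

T
P
A
( T )
( P -> T )
( P × A -> T )
( A × A -> T )
( str × A -> T )
( str × str -> T )
( str × str -> P )
( str × str -> A )
( str × str -> int )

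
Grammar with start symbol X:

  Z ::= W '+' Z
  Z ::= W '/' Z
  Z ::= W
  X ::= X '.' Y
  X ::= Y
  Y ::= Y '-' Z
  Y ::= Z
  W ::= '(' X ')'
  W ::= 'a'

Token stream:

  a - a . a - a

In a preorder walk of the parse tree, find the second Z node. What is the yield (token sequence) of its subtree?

a

[X [X [Y [Y [Z [W a]]] - [Z [W a]]]] . [Y [Y [Z [W a]]] - [Z [W a]]]]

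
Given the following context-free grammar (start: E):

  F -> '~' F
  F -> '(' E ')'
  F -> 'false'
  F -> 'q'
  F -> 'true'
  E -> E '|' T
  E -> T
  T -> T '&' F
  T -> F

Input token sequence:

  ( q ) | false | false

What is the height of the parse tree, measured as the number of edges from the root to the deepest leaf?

8

[E [E [E [T [F ( [E [T [F q]]] )]]] | [T [F false]]] | [T [F false]]]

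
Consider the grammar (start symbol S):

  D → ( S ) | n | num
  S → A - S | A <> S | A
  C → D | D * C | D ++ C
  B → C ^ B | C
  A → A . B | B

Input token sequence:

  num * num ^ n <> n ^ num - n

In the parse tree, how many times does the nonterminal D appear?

[S [A [B [C [D num] * [C [D num]]] ^ [B [C [D n]]]]] <> [S [A [B [C [D n]] ^ [B [C [D num]]]]] - [S [A [B [C [D n]]]]]]]

6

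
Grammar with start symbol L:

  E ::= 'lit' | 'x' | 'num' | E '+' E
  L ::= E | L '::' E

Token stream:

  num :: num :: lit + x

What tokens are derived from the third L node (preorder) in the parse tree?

num

[L [L [L [E num]] :: [E num]] :: [E [E lit] + [E x]]]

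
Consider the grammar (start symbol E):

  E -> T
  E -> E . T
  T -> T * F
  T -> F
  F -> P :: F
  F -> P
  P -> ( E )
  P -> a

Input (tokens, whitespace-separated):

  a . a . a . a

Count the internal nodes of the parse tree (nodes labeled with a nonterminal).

[E [E [E [E [T [F [P a]]]] . [T [F [P a]]]] . [T [F [P a]]]] . [T [F [P a]]]]

16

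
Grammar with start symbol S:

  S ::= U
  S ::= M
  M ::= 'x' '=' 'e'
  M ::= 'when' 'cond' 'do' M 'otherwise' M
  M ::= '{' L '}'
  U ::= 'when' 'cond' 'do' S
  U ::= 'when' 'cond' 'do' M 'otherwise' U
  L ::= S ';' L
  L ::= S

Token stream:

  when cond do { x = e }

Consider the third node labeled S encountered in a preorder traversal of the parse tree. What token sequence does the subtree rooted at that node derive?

[S [U when cond do [S [M { [L [S [M x = e]]] }]]]]

x = e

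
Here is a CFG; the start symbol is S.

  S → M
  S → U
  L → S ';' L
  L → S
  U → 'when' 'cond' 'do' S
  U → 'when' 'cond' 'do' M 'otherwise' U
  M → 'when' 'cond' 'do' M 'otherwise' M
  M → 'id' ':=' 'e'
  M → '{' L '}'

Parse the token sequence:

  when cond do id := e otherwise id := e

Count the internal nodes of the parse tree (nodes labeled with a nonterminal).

[S [M when cond do [M id := e] otherwise [M id := e]]]

4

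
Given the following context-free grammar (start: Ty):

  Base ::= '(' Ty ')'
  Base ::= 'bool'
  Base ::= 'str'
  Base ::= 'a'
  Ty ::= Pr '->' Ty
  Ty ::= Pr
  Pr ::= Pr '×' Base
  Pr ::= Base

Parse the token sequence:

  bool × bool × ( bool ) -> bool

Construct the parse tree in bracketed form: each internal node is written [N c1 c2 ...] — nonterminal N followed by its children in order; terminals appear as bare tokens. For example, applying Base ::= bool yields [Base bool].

[Ty [Pr [Pr [Pr [Base bool]] × [Base bool]] × [Base ( [Ty [Pr [Base bool]]] )]] -> [Ty [Pr [Base bool]]]]

Ty
Pr -> Ty
Pr × Base -> Ty
Pr × Base × Base -> Ty
Base × Base × Base -> Ty
bool × Base × Base -> Ty
bool × bool × Base -> Ty
bool × bool × ( Ty ) -> Ty
bool × bool × ( Pr ) -> Ty
bool × bool × ( Base ) -> Ty
bool × bool × ( bool ) -> Ty
bool × bool × ( bool ) -> Pr
bool × bool × ( bool ) -> Base
bool × bool × ( bool ) -> bool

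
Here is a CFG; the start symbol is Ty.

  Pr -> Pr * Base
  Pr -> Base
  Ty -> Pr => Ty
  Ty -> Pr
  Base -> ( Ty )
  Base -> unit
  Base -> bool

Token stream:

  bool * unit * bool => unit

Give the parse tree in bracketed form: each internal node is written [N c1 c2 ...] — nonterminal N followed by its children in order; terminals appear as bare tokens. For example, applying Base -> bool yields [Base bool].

Ty
Pr => Ty
Pr * Base => Ty
Pr * Base * Base => Ty
Base * Base * Base => Ty
bool * Base * Base => Ty
bool * unit * Base => Ty
bool * unit * bool => Ty
bool * unit * bool => Pr
bool * unit * bool => Base
bool * unit * bool => unit

[Ty [Pr [Pr [Pr [Base bool]] * [Base unit]] * [Base bool]] => [Ty [Pr [Base unit]]]]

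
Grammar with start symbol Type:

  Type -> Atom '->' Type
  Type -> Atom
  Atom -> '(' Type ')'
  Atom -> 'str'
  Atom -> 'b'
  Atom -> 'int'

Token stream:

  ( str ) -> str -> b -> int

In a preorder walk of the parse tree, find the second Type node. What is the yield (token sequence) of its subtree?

str

[Type [Atom ( [Type [Atom str]] )] -> [Type [Atom str] -> [Type [Atom b] -> [Type [Atom int]]]]]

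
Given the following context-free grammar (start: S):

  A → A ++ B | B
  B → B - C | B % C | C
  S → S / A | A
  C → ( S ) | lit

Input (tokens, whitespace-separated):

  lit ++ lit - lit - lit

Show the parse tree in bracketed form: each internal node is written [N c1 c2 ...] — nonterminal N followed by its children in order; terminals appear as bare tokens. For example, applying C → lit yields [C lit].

[S [A [A [B [C lit]]] ++ [B [B [B [C lit]] - [C lit]] - [C lit]]]]

S
A
A ++ B
B ++ B
C ++ B
lit ++ B
lit ++ B - C
lit ++ B - C - C
lit ++ C - C - C
lit ++ lit - C - C
lit ++ lit - lit - C
lit ++ lit - lit - lit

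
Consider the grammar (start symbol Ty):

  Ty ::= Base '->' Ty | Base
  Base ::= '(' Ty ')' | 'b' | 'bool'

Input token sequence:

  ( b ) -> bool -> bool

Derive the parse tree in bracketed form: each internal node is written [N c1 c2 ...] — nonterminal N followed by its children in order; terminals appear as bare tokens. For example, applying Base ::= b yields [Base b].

[Ty [Base ( [Ty [Base b]] )] -> [Ty [Base bool] -> [Ty [Base bool]]]]

Ty
Base -> Ty
( Ty ) -> Ty
( Base ) -> Ty
( b ) -> Ty
( b ) -> Base -> Ty
( b ) -> bool -> Ty
( b ) -> bool -> Base
( b ) -> bool -> bool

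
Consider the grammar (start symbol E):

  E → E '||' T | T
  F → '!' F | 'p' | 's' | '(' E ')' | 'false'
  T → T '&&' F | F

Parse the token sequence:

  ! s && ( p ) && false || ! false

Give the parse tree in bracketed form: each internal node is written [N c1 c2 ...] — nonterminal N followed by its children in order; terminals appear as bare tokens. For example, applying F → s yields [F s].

E
E || T
T || T
T && F || T
T && F && F || T
F && F && F || T
! F && F && F || T
! s && F && F || T
! s && ( E ) && F || T
! s && ( T ) && F || T
! s && ( F ) && F || T
! s && ( p ) && F || T
! s && ( p ) && false || T
! s && ( p ) && false || F
! s && ( p ) && false || ! F
! s && ( p ) && false || ! false

[E [E [T [T [T [F ! [F s]]] && [F ( [E [T [F p]]] )]] && [F false]]] || [T [F ! [F false]]]]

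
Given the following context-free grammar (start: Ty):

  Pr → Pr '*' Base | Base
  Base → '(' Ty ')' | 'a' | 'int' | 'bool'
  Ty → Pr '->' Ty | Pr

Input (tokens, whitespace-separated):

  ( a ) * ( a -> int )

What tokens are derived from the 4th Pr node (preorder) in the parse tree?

a

[Ty [Pr [Pr [Base ( [Ty [Pr [Base a]]] )]] * [Base ( [Ty [Pr [Base a]] -> [Ty [Pr [Base int]]]] )]]]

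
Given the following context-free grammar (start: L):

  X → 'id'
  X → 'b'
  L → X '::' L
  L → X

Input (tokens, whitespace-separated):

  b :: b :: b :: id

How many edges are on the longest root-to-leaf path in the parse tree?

5

[L [X b] :: [L [X b] :: [L [X b] :: [L [X id]]]]]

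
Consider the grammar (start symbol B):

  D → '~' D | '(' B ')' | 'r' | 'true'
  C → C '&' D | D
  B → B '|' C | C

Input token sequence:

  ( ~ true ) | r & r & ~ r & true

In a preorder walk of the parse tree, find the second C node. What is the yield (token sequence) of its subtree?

~ true

[B [B [C [D ( [B [C [D ~ [D true]]]] )]]] | [C [C [C [C [D r]] & [D r]] & [D ~ [D r]]] & [D true]]]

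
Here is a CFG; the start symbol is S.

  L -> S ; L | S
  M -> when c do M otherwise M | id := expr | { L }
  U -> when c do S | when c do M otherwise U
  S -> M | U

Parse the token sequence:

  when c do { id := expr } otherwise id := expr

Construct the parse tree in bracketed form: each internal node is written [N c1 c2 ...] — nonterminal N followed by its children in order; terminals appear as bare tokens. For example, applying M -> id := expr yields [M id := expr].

S
M
when c do M otherwise M
when c do { L } otherwise M
when c do { S } otherwise M
when c do { M } otherwise M
when c do { id := expr } otherwise M
when c do { id := expr } otherwise id := expr

[S [M when c do [M { [L [S [M id := expr]]] }] otherwise [M id := expr]]]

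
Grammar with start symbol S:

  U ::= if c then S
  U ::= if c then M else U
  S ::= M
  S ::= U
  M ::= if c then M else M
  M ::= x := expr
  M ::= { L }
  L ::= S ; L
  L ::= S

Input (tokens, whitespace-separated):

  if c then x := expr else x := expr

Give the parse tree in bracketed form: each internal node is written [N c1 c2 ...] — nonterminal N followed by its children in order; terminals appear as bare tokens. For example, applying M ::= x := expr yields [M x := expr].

[S [M if c then [M x := expr] else [M x := expr]]]

S
M
if c then M else M
if c then x := expr else M
if c then x := expr else x := expr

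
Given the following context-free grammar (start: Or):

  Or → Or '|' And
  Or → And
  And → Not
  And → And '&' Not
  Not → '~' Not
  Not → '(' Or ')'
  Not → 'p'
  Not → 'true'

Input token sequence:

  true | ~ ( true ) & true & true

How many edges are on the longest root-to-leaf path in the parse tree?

9

[Or [Or [And [Not true]]] | [And [And [And [Not ~ [Not ( [Or [And [Not true]]] )]]] & [Not true]] & [Not true]]]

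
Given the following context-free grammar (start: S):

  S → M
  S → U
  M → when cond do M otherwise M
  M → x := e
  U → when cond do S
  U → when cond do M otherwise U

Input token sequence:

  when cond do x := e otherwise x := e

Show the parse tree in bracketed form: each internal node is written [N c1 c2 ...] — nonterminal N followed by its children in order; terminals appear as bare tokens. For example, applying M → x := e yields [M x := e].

[S [M when cond do [M x := e] otherwise [M x := e]]]

S
M
when cond do M otherwise M
when cond do x := e otherwise M
when cond do x := e otherwise x := e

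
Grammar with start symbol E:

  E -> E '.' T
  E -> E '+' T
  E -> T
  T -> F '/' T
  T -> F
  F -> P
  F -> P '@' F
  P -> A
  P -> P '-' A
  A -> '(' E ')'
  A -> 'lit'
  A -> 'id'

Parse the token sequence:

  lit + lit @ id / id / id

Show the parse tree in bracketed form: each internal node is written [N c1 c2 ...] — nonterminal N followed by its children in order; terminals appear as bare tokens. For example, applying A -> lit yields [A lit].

E
E + T
T + T
F + T
P + T
A + T
lit + T
lit + F / T
lit + P @ F / T
lit + A @ F / T
lit + lit @ F / T
lit + lit @ P / T
lit + lit @ A / T
lit + lit @ id / T
lit + lit @ id / F / T
lit + lit @ id / P / T
lit + lit @ id / A / T
lit + lit @ id / id / T
lit + lit @ id / id / F
lit + lit @ id / id / P
lit + lit @ id / id / A
lit + lit @ id / id / id

[E [E [T [F [P [A lit]]]]] + [T [F [P [A lit]] @ [F [P [A id]]]] / [T [F [P [A id]]] / [T [F [P [A id]]]]]]]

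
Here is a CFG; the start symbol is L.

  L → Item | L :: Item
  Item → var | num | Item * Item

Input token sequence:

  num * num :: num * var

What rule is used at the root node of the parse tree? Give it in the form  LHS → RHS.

L → L :: Item

[L [L [Item [Item num] * [Item num]]] :: [Item [Item num] * [Item var]]]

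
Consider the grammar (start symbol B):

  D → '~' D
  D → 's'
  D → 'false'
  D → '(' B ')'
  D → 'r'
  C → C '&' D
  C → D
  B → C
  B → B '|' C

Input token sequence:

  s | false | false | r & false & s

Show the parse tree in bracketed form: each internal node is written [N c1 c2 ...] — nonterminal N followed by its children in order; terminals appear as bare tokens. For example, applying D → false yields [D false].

B
B | C
B | C | C
B | C | C | C
C | C | C | C
D | C | C | C
s | C | C | C
s | D | C | C
s | false | C | C
s | false | D | C
s | false | false | C
s | false | false | C & D
s | false | false | C & D & D
s | false | false | D & D & D
s | false | false | r & D & D
s | false | false | r & false & D
s | false | false | r & false & s

[B [B [B [B [C [D s]]] | [C [D false]]] | [C [D false]]] | [C [C [C [D r]] & [D false]] & [D s]]]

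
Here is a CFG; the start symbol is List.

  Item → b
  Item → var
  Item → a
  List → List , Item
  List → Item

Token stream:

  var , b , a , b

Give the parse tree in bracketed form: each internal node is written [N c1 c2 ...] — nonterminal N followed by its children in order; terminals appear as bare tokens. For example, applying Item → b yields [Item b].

[List [List [List [List [Item var]] , [Item b]] , [Item a]] , [Item b]]

List
List , Item
List , Item , Item
List , Item , Item , Item
Item , Item , Item , Item
var , Item , Item , Item
var , b , Item , Item
var , b , a , Item
var , b , a , b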